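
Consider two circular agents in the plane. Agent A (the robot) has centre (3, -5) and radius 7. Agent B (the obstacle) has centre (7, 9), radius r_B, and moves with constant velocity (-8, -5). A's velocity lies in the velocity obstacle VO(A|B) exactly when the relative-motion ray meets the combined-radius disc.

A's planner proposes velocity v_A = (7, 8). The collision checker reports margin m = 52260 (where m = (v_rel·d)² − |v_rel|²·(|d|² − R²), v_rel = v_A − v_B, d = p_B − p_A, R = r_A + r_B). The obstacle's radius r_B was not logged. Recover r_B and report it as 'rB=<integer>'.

m = 52260
d = (4, 14);  v_rel = (15, 13),  |v_rel|² = 394
v_rel×d = (15)·(14) − (13)·(4) = 158
since m = R²·394 − 158²:  R² = (24964 + 52260) / 394 = 196
R = √196 = 14  ⇒  r_B = 14 − 7 = 7

rB=7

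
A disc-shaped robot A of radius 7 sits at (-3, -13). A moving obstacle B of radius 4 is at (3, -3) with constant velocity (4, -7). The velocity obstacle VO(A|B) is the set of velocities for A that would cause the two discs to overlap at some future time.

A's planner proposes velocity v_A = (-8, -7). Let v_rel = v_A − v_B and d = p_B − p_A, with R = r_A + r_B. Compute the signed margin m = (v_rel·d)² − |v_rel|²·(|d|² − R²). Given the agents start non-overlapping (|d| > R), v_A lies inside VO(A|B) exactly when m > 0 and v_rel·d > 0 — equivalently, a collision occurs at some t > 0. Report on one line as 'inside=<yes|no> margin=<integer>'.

d = (6, 10),  |d|² = 136;  R = 7+4 = 11,  c = 136−11² = 15
v_rel = (-12, 0),  |v_rel|² = 144;  v_rel·d = (-12)·(6) + (0)·(10) = -72
144·t² + 144·t + 15 = 0  ⇒  m = (-72)² − 144·15 = 3024
m = 3024 > 0,  v_rel·d = -72 < 0  ⇒  outside

inside=no margin=3024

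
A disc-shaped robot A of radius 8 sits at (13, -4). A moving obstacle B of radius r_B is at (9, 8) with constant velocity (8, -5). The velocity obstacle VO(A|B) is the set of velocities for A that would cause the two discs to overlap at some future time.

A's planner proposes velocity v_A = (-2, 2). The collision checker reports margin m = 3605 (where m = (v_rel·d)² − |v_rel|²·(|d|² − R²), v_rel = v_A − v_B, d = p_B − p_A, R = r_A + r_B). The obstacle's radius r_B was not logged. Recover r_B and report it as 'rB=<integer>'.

m = 3605
d = (-4, 12);  v_rel = (-10, 7),  |v_rel|² = 149
v_rel×d = (-10)·(12) − (7)·(-4) = -92
since m = R²·149 − (-92)²:  R² = (8464 + 3605) / 149 = 81
R = √81 = 9  ⇒  r_B = 9 − 8 = 1

rB=1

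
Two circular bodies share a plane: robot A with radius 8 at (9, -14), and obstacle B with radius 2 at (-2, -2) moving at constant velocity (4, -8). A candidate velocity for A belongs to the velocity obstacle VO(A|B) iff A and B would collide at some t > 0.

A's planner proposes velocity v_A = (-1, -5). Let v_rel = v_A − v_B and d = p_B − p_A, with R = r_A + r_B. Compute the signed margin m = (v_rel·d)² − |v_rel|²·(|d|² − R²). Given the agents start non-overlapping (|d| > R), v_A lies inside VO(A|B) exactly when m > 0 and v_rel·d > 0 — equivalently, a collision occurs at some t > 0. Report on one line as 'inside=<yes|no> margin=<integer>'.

d = (-11, 12),  |d|² = 265;  R = 8+2 = 10,  c = 265−10² = 165
v_rel = (-5, 3),  |v_rel|² = 34;  v_rel·d = (-5)·(-11) + (3)·(12) = 91
34·t² − 182·t + 165 = 0  ⇒  m = 91² − 34·165 = 2671
m = 2671 > 0,  v_rel·d = 91 > 0  ⇒  inside

inside=yes margin=2671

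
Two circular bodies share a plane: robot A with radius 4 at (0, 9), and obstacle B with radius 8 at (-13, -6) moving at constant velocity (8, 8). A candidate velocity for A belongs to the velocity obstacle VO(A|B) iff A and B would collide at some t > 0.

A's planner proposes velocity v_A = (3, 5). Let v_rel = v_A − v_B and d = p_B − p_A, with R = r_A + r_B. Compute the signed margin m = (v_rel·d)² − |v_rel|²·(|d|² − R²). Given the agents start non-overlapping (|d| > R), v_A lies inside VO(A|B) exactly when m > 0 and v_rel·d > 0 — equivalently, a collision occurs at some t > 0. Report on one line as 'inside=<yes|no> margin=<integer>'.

d = (-13, -15),  |d|² = 394;  R = 4+8 = 12,  c = 394−12² = 250
v_rel = (-5, -3),  |v_rel|² = 34;  v_rel·d = (-5)·(-13) + (-3)·(-15) = 110
34·t² − 220·t + 250 = 0  ⇒  m = 110² − 34·250 = 3600
m = 3600 > 0,  v_rel·d = 110 > 0  ⇒  inside

inside=yes margin=3600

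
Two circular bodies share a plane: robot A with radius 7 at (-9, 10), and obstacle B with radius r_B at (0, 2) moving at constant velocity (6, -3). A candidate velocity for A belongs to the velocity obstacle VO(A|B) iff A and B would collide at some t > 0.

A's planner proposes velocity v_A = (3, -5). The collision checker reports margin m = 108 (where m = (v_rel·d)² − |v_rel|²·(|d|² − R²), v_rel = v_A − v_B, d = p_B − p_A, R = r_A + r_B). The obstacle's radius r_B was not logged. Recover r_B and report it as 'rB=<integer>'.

m = 108
d = (9, -8);  v_rel = (-3, -2),  |v_rel|² = 13
v_rel×d = (-3)·(-8) − (-2)·(9) = 42
since m = R²·13 − 42²:  R² = (1764 + 108) / 13 = 144
R = √144 = 12  ⇒  r_B = 12 − 7 = 5

rB=5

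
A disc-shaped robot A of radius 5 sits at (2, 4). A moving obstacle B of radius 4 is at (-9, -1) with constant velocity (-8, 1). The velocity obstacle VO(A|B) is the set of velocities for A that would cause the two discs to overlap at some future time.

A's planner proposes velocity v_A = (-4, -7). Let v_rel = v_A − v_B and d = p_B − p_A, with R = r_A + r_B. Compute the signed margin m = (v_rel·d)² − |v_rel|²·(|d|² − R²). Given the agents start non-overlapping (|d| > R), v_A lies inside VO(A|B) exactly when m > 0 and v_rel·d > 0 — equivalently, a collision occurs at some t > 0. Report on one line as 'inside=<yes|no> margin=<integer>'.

d = (-11, -5),  |d|² = 146;  R = 5+4 = 9,  c = 146−9² = 65
v_rel = (4, -8),  |v_rel|² = 80;  v_rel·d = (4)·(-11) + (-8)·(-5) = -4
80·t² + 8·t + 65 = 0  ⇒  m = (-4)² − 80·65 = -5184
m = -5184 < 0,  v_rel·d = -4 < 0  ⇒  outside

inside=no margin=-5184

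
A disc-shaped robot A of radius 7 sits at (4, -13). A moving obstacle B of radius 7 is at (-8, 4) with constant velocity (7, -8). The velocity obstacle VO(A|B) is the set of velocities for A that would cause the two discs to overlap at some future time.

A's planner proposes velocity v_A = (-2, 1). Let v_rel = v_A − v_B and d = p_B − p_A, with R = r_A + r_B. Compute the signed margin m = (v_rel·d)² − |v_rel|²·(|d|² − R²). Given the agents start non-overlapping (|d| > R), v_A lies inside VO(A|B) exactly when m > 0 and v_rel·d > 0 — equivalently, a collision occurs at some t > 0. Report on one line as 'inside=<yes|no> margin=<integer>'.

d = (-12, 17),  |d|² = 433;  R = 7+7 = 14,  c = 433−14² = 237
v_rel = (-9, 9),  |v_rel|² = 162;  v_rel·d = (-9)·(-12) + (9)·(17) = 261
162·t² − 522·t + 237 = 0  ⇒  m = 261² − 162·237 = 29727
m = 29727 > 0,  v_rel·d = 261 > 0  ⇒  inside

inside=yes margin=29727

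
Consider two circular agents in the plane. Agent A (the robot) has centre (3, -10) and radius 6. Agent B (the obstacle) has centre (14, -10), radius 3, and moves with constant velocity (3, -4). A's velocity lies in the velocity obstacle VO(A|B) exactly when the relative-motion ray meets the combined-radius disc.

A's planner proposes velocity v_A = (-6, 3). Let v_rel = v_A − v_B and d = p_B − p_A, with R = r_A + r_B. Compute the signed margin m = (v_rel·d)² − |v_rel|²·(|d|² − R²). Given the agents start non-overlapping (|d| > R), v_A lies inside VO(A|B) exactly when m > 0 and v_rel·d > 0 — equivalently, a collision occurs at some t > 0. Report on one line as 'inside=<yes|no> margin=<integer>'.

d = (11, 0),  |d|² = 121;  R = 6+3 = 9,  c = 121−9² = 40
v_rel = (-9, 7),  |v_rel|² = 130;  v_rel·d = (-9)·(11) + (7)·(0) = -99
130·t² + 198·t + 40 = 0  ⇒  m = (-99)² − 130·40 = 4601
m = 4601 > 0,  v_rel·d = -99 < 0  ⇒  outside

inside=no margin=4601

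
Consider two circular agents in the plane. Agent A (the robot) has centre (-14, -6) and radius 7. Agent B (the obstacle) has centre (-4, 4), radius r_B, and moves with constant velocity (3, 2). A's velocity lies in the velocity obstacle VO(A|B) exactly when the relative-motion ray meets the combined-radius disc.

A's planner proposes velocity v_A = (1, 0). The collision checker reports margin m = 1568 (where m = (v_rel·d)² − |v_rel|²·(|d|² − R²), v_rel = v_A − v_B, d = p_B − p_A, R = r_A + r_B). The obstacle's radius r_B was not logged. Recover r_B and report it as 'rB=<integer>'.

m = 1568
d = (10, 10);  v_rel = (-2, -2),  |v_rel|² = 8
v_rel×d = (-2)·(10) − (-2)·(10) = 0
since m = R²·8 − 0²:  R² = (0 + 1568) / 8 = 196
R = √196 = 14  ⇒  r_B = 14 − 7 = 7

rB=7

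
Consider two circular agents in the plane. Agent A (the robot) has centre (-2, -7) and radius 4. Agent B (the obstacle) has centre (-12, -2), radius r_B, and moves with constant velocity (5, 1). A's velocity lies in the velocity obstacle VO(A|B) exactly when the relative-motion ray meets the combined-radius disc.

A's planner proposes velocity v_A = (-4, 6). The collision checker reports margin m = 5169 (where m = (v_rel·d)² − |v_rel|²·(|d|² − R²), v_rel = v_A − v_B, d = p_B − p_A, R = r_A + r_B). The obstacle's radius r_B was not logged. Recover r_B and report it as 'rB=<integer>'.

m = 5169
d = (-10, 5);  v_rel = (-9, 5),  |v_rel|² = 106
v_rel×d = (-9)·(5) − (5)·(-10) = 5
since m = R²·106 − 5²:  R² = (25 + 5169) / 106 = 49
R = √49 = 7  ⇒  r_B = 7 − 4 = 3

rB=3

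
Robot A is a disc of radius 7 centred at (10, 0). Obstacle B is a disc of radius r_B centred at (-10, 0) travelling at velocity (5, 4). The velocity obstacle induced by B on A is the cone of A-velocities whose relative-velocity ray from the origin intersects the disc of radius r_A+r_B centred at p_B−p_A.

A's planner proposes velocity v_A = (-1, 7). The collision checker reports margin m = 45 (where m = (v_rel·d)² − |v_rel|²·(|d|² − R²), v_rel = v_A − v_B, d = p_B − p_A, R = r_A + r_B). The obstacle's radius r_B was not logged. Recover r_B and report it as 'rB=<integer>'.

m = 45
d = (-20, 0);  v_rel = (-6, 3),  |v_rel|² = 45
v_rel×d = (-6)·(0) − (3)·(-20) = 60
since m = R²·45 − 60²:  R² = (3600 + 45) / 45 = 81
R = √81 = 9  ⇒  r_B = 9 − 7 = 2

rB=2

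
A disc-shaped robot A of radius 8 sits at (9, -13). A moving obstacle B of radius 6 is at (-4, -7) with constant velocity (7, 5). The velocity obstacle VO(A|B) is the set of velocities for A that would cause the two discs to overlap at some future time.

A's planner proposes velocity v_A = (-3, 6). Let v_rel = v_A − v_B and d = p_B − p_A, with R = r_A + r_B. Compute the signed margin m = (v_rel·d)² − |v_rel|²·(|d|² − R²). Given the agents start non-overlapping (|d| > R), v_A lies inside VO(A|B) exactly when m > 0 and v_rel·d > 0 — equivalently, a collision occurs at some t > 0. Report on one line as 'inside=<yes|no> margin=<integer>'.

d = (-13, 6),  |d|² = 205;  R = 8+6 = 14,  c = 205−14² = 9
v_rel = (-10, 1),  |v_rel|² = 101;  v_rel·d = (-10)·(-13) + (1)·(6) = 136
101·t² − 272·t + 9 = 0  ⇒  m = 136² − 101·9 = 17587
m = 17587 > 0,  v_rel·d = 136 > 0  ⇒  inside

inside=yes margin=17587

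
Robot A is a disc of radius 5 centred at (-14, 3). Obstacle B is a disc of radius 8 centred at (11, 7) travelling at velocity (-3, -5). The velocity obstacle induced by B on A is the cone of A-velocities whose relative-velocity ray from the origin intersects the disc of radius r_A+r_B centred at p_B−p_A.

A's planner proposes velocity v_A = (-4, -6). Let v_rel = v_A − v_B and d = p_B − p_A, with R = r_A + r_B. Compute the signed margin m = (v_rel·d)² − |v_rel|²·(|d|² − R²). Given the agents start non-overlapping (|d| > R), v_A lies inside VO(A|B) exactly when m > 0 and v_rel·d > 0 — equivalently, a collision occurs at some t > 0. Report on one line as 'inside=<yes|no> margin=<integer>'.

d = (25, 4),  |d|² = 641;  R = 5+8 = 13,  c = 641−13² = 472
v_rel = (-1, -1),  |v_rel|² = 2;  v_rel·d = (-1)·(25) + (-1)·(4) = -29
2·t² + 58·t + 472 = 0  ⇒  m = (-29)² − 2·472 = -103
m = -103 < 0,  v_rel·d = -29 < 0  ⇒  outside

inside=no margin=-103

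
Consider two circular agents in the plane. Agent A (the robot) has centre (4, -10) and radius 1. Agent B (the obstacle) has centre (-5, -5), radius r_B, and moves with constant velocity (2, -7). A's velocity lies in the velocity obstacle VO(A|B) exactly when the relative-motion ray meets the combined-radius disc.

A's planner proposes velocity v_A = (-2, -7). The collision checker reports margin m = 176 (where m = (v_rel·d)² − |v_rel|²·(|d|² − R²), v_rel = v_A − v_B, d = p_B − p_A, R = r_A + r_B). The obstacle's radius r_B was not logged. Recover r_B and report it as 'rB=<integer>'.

m = 176
d = (-9, 5);  v_rel = (-4, 0),  |v_rel|² = 16
v_rel×d = (-4)·(5) − (0)·(-9) = -20
since m = R²·16 − (-20)²:  R² = (400 + 176) / 16 = 36
R = √36 = 6  ⇒  r_B = 6 − 1 = 5

rB=5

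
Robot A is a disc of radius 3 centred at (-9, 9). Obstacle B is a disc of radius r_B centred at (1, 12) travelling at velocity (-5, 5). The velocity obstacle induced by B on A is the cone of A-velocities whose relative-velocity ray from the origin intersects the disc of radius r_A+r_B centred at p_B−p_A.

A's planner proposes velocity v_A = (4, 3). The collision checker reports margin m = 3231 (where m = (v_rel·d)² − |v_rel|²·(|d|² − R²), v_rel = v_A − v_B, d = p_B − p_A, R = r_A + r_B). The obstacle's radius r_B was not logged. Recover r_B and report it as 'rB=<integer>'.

m = 3231
d = (10, 3);  v_rel = (9, -2),  |v_rel|² = 85
v_rel×d = (9)·(3) − (-2)·(10) = 47
since m = R²·85 − 47²:  R² = (2209 + 3231) / 85 = 64
R = √64 = 8  ⇒  r_B = 8 − 3 = 5

rB=5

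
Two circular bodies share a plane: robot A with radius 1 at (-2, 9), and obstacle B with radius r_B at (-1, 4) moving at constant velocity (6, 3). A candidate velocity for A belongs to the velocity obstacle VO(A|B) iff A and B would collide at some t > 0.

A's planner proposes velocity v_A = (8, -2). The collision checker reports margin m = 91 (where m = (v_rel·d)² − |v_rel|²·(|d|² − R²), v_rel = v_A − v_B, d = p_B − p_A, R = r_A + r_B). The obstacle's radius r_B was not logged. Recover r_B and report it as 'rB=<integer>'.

m = 91
d = (1, -5);  v_rel = (2, -5),  |v_rel|² = 29
v_rel×d = (2)·(-5) − (-5)·(1) = -5
since m = R²·29 − (-5)²:  R² = (25 + 91) / 29 = 4
R = √4 = 2  ⇒  r_B = 2 − 1 = 1

rB=1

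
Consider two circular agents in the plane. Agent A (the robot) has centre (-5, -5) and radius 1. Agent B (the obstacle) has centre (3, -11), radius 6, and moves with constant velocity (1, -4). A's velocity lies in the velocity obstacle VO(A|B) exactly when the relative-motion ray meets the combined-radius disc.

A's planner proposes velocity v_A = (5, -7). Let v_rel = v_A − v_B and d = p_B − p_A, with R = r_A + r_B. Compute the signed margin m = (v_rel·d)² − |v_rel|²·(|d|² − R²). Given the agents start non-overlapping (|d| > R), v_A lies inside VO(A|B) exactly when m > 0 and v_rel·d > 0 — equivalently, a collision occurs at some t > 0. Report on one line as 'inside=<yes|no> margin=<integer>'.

d = (8, -6),  |d|² = 100;  R = 1+6 = 7,  c = 100−7² = 51
v_rel = (4, -3),  |v_rel|² = 25;  v_rel·d = (4)·(8) + (-3)·(-6) = 50
25·t² − 100·t + 51 = 0  ⇒  m = 50² − 25·51 = 1225
m = 1225 > 0,  v_rel·d = 50 > 0  ⇒  inside

inside=yes margin=1225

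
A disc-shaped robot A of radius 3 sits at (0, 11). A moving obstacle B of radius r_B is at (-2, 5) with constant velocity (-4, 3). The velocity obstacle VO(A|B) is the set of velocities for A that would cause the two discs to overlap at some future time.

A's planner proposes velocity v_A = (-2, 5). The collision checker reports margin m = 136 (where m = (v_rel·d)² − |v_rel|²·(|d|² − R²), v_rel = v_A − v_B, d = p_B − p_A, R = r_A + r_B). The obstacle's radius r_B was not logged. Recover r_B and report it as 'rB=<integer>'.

m = 136
d = (-2, -6);  v_rel = (2, 2),  |v_rel|² = 8
v_rel×d = (2)·(-6) − (2)·(-2) = -8
since m = R²·8 − (-8)²:  R² = (64 + 136) / 8 = 25
R = √25 = 5  ⇒  r_B = 5 − 3 = 2

rB=2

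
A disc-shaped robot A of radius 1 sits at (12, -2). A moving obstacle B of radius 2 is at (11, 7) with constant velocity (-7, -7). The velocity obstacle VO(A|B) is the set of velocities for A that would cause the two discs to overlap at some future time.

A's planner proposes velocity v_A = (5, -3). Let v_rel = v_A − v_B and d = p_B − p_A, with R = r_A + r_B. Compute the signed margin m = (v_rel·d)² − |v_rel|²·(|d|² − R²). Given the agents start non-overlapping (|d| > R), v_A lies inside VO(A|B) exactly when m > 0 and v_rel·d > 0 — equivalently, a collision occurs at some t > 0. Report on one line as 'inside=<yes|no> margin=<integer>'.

d = (-1, 9),  |d|² = 82;  R = 1+2 = 3,  c = 82−3² = 73
v_rel = (12, 4),  |v_rel|² = 160;  v_rel·d = (12)·(-1) + (4)·(9) = 24
160·t² − 48·t + 73 = 0  ⇒  m = 24² − 160·73 = -11104
m = -11104 < 0,  v_rel·d = 24 > 0  ⇒  outside

inside=no margin=-11104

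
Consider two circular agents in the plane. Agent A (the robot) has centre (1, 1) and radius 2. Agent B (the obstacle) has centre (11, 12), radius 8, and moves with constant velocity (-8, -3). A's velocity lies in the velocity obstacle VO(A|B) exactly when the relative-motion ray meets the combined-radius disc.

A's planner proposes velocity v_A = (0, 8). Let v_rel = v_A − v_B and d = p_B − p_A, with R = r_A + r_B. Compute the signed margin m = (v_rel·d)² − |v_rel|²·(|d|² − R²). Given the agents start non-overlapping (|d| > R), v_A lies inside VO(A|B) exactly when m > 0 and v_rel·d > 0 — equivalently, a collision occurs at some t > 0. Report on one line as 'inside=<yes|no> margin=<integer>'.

d = (10, 11),  |d|² = 221;  R = 2+8 = 10,  c = 221−10² = 121
v_rel = (8, 11),  |v_rel|² = 185;  v_rel·d = (8)·(10) + (11)·(11) = 201
185·t² − 402·t + 121 = 0  ⇒  m = 201² − 185·121 = 18016
m = 18016 > 0,  v_rel·d = 201 > 0  ⇒  inside

inside=yes margin=18016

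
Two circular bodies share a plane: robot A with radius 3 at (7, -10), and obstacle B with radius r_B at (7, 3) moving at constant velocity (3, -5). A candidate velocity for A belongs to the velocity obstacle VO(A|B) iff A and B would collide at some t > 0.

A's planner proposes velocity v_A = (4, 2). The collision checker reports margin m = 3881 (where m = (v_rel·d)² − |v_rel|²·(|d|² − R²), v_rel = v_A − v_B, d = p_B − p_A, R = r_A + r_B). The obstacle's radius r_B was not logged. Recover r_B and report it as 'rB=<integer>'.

m = 3881
d = (0, 13);  v_rel = (1, 7),  |v_rel|² = 50
v_rel×d = (1)·(13) − (7)·(0) = 13
since m = R²·50 − 13²:  R² = (169 + 3881) / 50 = 81
R = √81 = 9  ⇒  r_B = 9 − 3 = 6

rB=6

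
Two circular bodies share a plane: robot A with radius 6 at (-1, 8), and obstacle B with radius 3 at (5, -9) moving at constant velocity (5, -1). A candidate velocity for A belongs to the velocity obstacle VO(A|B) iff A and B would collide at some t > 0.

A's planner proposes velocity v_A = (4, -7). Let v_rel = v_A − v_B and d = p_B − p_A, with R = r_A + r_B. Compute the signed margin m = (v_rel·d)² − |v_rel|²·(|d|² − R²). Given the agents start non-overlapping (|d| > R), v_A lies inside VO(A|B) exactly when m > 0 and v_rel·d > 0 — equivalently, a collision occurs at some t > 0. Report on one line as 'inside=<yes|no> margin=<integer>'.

d = (6, -17),  |d|² = 325;  R = 6+3 = 9,  c = 325−9² = 244
v_rel = (-1, -6),  |v_rel|² = 37;  v_rel·d = (-1)·(6) + (-6)·(-17) = 96
37·t² − 192·t + 244 = 0  ⇒  m = 96² − 37·244 = 188
m = 188 > 0,  v_rel·d = 96 > 0  ⇒  inside

inside=yes margin=188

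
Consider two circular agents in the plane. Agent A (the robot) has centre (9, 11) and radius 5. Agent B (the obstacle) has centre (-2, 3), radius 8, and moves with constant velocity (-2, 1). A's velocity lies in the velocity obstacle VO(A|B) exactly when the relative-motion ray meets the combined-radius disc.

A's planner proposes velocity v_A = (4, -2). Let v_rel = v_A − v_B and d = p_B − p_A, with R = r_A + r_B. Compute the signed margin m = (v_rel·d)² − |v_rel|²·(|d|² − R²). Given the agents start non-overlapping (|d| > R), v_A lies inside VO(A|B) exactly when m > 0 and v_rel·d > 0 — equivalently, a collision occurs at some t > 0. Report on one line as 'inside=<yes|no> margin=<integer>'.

d = (-11, -8),  |d|² = 185;  R = 5+8 = 13,  c = 185−13² = 16
v_rel = (6, -3),  |v_rel|² = 45;  v_rel·d = (6)·(-11) + (-3)·(-8) = -42
45·t² + 84·t + 16 = 0  ⇒  m = (-42)² − 45·16 = 1044
m = 1044 > 0,  v_rel·d = -42 < 0  ⇒  outside

inside=no margin=1044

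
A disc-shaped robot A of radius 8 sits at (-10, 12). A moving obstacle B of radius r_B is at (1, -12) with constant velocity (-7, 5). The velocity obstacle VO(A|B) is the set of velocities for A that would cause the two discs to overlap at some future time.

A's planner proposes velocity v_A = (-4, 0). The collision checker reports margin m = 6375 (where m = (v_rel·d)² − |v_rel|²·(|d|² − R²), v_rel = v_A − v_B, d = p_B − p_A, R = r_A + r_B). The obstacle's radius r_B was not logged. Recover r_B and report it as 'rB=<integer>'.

m = 6375
d = (11, -24);  v_rel = (3, -5),  |v_rel|² = 34
v_rel×d = (3)·(-24) − (-5)·(11) = -17
since m = R²·34 − (-17)²:  R² = (289 + 6375) / 34 = 196
R = √196 = 14  ⇒  r_B = 14 − 8 = 6

rB=6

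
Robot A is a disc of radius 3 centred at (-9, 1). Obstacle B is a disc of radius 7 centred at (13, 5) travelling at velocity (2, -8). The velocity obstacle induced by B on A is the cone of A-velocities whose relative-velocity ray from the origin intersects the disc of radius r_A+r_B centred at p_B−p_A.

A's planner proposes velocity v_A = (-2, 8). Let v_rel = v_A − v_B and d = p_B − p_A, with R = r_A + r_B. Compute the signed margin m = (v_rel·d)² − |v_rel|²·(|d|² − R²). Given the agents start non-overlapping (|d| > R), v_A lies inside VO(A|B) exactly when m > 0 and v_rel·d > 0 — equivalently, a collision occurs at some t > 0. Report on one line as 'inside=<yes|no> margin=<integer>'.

d = (22, 4),  |d|² = 500;  R = 3+7 = 10,  c = 500−10² = 400
v_rel = (-4, 16),  |v_rel|² = 272;  v_rel·d = (-4)·(22) + (16)·(4) = -24
272·t² + 48·t + 400 = 0  ⇒  m = (-24)² − 272·400 = -108224
m = -108224 < 0,  v_rel·d = -24 < 0  ⇒  outside

inside=no margin=-108224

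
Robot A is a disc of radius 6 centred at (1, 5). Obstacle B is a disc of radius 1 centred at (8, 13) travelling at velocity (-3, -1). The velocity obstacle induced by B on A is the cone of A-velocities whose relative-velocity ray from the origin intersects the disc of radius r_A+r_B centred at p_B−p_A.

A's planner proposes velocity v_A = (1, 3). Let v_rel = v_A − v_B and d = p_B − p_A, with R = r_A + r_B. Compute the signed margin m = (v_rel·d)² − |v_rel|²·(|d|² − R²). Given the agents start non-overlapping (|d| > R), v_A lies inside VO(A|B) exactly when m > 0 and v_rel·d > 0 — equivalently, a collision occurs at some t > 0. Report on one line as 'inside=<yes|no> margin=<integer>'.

d = (7, 8),  |d|² = 113;  R = 6+1 = 7,  c = 113−7² = 64
v_rel = (4, 4),  |v_rel|² = 32;  v_rel·d = (4)·(7) + (4)·(8) = 60
32·t² − 120·t + 64 = 0  ⇒  m = 60² − 32·64 = 1552
m = 1552 > 0,  v_rel·d = 60 > 0  ⇒  inside

inside=yes margin=1552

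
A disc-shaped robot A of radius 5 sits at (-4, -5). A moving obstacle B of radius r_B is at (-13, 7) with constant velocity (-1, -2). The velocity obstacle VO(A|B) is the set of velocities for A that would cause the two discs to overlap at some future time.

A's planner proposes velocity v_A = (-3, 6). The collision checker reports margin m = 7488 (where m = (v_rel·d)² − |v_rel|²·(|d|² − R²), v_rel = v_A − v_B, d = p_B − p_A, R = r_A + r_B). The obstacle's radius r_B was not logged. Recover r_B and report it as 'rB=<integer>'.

m = 7488
d = (-9, 12);  v_rel = (-2, 8),  |v_rel|² = 68
v_rel×d = (-2)·(12) − (8)·(-9) = 48
since m = R²·68 − 48²:  R² = (2304 + 7488) / 68 = 144
R = √144 = 12  ⇒  r_B = 12 − 5 = 7

rB=7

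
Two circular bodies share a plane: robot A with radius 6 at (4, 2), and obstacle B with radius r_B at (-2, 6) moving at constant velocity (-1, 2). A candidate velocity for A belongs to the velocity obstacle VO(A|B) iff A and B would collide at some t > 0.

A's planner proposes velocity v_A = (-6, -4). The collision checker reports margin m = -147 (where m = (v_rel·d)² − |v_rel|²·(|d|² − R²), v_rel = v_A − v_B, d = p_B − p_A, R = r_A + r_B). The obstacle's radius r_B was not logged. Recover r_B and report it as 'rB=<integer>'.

m = -147
d = (-6, 4);  v_rel = (-5, -6),  |v_rel|² = 61
v_rel×d = (-5)·(4) − (-6)·(-6) = -56
since m = R²·61 − (-56)²:  R² = (3136 + -147) / 61 = 49
R = √49 = 7  ⇒  r_B = 7 − 6 = 1

rB=1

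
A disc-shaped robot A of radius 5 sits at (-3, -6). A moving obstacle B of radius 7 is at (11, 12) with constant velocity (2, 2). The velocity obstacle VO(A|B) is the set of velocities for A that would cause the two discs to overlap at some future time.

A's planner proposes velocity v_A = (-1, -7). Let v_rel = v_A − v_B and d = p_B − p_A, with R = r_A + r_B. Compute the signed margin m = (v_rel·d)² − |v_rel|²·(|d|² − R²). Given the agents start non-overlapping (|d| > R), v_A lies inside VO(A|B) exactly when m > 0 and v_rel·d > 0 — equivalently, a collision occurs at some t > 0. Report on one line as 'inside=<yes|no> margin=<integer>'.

d = (14, 18),  |d|² = 520;  R = 5+7 = 12,  c = 520−12² = 376
v_rel = (-3, -9),  |v_rel|² = 90;  v_rel·d = (-3)·(14) + (-9)·(18) = -204
90·t² + 408·t + 376 = 0  ⇒  m = (-204)² − 90·376 = 7776
m = 7776 > 0,  v_rel·d = -204 < 0  ⇒  outside

inside=no margin=7776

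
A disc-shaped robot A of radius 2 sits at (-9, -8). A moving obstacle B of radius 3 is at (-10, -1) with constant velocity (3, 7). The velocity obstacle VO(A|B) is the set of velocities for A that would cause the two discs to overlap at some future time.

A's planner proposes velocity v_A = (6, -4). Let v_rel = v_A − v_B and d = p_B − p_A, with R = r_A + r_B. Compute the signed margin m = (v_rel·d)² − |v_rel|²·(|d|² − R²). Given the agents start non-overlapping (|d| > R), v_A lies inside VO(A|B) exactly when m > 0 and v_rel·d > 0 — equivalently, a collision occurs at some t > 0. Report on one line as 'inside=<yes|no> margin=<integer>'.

d = (-1, 7),  |d|² = 50;  R = 2+3 = 5,  c = 50−5² = 25
v_rel = (3, -11),  |v_rel|² = 130;  v_rel·d = (3)·(-1) + (-11)·(7) = -80
130·t² + 160·t + 25 = 0  ⇒  m = (-80)² − 130·25 = 3150
m = 3150 > 0,  v_rel·d = -80 < 0  ⇒  outside

inside=no margin=3150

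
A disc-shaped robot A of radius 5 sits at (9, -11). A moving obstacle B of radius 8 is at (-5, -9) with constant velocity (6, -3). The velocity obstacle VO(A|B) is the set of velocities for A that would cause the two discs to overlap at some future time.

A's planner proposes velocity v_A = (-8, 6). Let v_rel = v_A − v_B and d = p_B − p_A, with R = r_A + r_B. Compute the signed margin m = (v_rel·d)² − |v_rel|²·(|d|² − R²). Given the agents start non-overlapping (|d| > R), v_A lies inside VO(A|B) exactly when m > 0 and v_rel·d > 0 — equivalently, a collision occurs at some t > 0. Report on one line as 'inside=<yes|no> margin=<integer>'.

d = (-14, 2),  |d|² = 200;  R = 5+8 = 13,  c = 200−13² = 31
v_rel = (-14, 9),  |v_rel|² = 277;  v_rel·d = (-14)·(-14) + (9)·(2) = 214
277·t² − 428·t + 31 = 0  ⇒  m = 214² − 277·31 = 37209
m = 37209 > 0,  v_rel·d = 214 > 0  ⇒  inside

inside=yes margin=37209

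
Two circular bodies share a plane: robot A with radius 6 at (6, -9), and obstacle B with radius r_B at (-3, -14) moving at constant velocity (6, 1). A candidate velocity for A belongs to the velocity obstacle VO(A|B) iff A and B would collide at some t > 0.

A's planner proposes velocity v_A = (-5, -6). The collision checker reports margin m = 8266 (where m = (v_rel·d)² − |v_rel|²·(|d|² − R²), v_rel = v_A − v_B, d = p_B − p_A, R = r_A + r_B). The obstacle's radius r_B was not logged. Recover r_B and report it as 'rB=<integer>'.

m = 8266
d = (-9, -5);  v_rel = (-11, -7),  |v_rel|² = 170
v_rel×d = (-11)·(-5) − (-7)·(-9) = -8
since m = R²·170 − (-8)²:  R² = (64 + 8266) / 170 = 49
R = √49 = 7  ⇒  r_B = 7 − 6 = 1

rB=1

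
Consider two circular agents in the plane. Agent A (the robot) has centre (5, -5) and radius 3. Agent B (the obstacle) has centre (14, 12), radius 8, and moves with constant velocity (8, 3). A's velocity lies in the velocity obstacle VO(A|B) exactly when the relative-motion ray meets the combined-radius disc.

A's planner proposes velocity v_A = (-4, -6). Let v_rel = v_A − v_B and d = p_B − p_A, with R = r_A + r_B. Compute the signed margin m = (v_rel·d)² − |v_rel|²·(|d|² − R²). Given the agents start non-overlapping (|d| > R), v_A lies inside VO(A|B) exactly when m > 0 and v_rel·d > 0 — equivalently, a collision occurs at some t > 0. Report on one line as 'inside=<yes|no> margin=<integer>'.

d = (9, 17),  |d|² = 370;  R = 3+8 = 11,  c = 370−11² = 249
v_rel = (-12, -9),  |v_rel|² = 225;  v_rel·d = (-12)·(9) + (-9)·(17) = -261
225·t² + 522·t + 249 = 0  ⇒  m = (-261)² − 225·249 = 12096
m = 12096 > 0,  v_rel·d = -261 < 0  ⇒  outside

inside=no margin=12096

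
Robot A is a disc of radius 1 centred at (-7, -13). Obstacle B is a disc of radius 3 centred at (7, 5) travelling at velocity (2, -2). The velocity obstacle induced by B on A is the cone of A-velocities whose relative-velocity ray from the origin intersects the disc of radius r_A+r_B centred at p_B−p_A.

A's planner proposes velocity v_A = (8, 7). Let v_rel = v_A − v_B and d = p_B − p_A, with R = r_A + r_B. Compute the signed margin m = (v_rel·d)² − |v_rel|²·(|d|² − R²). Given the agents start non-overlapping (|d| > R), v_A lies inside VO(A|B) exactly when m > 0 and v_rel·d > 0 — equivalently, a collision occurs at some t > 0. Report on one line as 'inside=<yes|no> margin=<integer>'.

d = (14, 18),  |d|² = 520;  R = 1+3 = 4,  c = 520−4² = 504
v_rel = (6, 9),  |v_rel|² = 117;  v_rel·d = (6)·(14) + (9)·(18) = 246
117·t² − 492·t + 504 = 0  ⇒  m = 246² − 117·504 = 1548
m = 1548 > 0,  v_rel·d = 246 > 0  ⇒  inside

inside=yes margin=1548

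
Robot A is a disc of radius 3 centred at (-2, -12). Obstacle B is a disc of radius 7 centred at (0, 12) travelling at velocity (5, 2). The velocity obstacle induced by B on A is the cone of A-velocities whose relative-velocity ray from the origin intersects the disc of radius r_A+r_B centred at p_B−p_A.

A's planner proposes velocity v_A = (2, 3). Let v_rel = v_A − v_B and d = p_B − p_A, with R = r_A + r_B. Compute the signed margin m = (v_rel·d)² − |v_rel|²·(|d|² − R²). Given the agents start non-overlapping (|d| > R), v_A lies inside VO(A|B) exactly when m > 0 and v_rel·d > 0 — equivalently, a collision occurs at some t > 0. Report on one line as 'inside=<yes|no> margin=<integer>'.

d = (2, 24),  |d|² = 580;  R = 3+7 = 10,  c = 580−10² = 480
v_rel = (-3, 1),  |v_rel|² = 10;  v_rel·d = (-3)·(2) + (1)·(24) = 18
10·t² − 36·t + 480 = 0  ⇒  m = 18² − 10·480 = -4476
m = -4476 < 0,  v_rel·d = 18 > 0  ⇒  outside

inside=no margin=-4476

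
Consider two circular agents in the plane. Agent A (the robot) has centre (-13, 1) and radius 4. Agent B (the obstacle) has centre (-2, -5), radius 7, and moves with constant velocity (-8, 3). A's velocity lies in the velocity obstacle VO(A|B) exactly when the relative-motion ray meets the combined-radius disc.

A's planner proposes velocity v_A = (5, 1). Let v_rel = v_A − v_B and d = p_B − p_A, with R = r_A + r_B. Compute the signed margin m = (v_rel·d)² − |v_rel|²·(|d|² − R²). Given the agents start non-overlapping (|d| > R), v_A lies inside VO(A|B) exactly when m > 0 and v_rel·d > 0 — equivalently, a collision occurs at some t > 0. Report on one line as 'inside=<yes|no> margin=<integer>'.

d = (11, -6),  |d|² = 157;  R = 4+7 = 11,  c = 157−11² = 36
v_rel = (13, -2),  |v_rel|² = 173;  v_rel·d = (13)·(11) + (-2)·(-6) = 155
173·t² − 310·t + 36 = 0  ⇒  m = 155² − 173·36 = 17797
m = 17797 > 0,  v_rel·d = 155 > 0  ⇒  inside

inside=yes margin=17797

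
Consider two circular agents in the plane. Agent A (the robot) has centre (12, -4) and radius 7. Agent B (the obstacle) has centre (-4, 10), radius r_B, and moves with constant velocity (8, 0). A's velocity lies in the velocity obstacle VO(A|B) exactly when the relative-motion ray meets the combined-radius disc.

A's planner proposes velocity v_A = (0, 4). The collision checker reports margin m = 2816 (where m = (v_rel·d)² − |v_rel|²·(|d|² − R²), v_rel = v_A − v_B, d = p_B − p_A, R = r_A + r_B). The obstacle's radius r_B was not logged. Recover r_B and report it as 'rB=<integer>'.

m = 2816
d = (-16, 14);  v_rel = (-8, 4),  |v_rel|² = 80
v_rel×d = (-8)·(14) − (4)·(-16) = -48
since m = R²·80 − (-48)²:  R² = (2304 + 2816) / 80 = 64
R = √64 = 8  ⇒  r_B = 8 − 7 = 1

rB=1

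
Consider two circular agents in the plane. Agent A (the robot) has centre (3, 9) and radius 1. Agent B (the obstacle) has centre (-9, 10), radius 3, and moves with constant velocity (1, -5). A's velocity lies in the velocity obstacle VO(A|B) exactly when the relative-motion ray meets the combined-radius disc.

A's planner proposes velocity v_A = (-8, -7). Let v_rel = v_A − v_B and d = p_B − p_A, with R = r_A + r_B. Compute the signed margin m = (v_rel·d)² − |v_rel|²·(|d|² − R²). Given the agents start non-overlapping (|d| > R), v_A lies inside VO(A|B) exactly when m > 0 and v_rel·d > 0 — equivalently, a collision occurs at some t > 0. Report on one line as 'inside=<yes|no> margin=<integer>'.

d = (-12, 1),  |d|² = 145;  R = 1+3 = 4,  c = 145−4² = 129
v_rel = (-9, -2),  |v_rel|² = 85;  v_rel·d = (-9)·(-12) + (-2)·(1) = 106
85·t² − 212·t + 129 = 0  ⇒  m = 106² − 85·129 = 271
m = 271 > 0,  v_rel·d = 106 > 0  ⇒  inside

inside=yes margin=271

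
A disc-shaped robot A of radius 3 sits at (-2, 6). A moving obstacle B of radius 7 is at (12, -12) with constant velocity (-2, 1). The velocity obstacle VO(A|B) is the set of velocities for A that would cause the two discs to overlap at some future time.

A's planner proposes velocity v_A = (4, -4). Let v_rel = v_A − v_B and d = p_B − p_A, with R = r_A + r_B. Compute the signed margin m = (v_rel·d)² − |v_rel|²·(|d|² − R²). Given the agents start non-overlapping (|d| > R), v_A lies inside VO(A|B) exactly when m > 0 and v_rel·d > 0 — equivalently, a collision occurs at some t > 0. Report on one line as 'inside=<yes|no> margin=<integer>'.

d = (14, -18),  |d|² = 520;  R = 3+7 = 10,  c = 520−10² = 420
v_rel = (6, -5),  |v_rel|² = 61;  v_rel·d = (6)·(14) + (-5)·(-18) = 174
61·t² − 348·t + 420 = 0  ⇒  m = 174² − 61·420 = 4656
m = 4656 > 0,  v_rel·d = 174 > 0  ⇒  inside

inside=yes margin=4656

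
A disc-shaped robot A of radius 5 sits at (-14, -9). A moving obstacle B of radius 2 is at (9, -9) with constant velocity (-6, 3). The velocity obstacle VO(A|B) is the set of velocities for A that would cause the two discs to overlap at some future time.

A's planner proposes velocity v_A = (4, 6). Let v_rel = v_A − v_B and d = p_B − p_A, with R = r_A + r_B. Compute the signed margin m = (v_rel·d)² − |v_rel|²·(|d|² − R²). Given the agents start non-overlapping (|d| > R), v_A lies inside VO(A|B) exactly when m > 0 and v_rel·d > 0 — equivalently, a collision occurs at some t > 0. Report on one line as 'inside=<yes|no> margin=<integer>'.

d = (23, 0),  |d|² = 529;  R = 5+2 = 7,  c = 529−7² = 480
v_rel = (10, 3),  |v_rel|² = 109;  v_rel·d = (10)·(23) + (3)·(0) = 230
109·t² − 460·t + 480 = 0  ⇒  m = 230² − 109·480 = 580
m = 580 > 0,  v_rel·d = 230 > 0  ⇒  inside

inside=yes margin=580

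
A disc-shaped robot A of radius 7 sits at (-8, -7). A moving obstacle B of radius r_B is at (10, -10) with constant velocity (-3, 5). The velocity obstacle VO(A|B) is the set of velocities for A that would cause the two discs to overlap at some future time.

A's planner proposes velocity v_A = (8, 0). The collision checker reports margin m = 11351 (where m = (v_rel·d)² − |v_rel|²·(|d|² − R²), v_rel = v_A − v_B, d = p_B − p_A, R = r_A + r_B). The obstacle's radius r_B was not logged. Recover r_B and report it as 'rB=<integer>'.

m = 11351
d = (18, -3);  v_rel = (11, -5),  |v_rel|² = 146
v_rel×d = (11)·(-3) − (-5)·(18) = 57
since m = R²·146 − 57²:  R² = (3249 + 11351) / 146 = 100
R = √100 = 10  ⇒  r_B = 10 − 7 = 3

rB=3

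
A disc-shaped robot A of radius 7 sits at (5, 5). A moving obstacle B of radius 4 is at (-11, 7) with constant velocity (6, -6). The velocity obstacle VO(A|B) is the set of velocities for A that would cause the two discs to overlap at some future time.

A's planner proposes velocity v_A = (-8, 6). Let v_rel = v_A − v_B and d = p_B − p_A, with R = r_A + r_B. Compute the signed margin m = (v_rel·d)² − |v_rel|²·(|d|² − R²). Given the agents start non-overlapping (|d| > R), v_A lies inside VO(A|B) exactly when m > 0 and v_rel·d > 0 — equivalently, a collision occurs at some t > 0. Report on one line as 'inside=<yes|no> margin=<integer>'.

d = (-16, 2),  |d|² = 260;  R = 7+4 = 11,  c = 260−11² = 139
v_rel = (-14, 12),  |v_rel|² = 340;  v_rel·d = (-14)·(-16) + (12)·(2) = 248
340·t² − 496·t + 139 = 0  ⇒  m = 248² − 340·139 = 14244
m = 14244 > 0,  v_rel·d = 248 > 0  ⇒  inside

inside=yes margin=14244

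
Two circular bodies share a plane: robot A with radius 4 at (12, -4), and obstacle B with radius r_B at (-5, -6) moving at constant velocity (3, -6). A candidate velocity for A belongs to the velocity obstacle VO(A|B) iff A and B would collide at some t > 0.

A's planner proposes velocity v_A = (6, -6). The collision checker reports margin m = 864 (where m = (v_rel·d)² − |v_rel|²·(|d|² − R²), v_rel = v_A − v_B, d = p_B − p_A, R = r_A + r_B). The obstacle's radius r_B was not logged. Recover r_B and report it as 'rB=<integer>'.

m = 864
d = (-17, -2);  v_rel = (3, 0),  |v_rel|² = 9
v_rel×d = (3)·(-2) − (0)·(-17) = -6
since m = R²·9 − (-6)²:  R² = (36 + 864) / 9 = 100
R = √100 = 10  ⇒  r_B = 10 − 4 = 6

rB=6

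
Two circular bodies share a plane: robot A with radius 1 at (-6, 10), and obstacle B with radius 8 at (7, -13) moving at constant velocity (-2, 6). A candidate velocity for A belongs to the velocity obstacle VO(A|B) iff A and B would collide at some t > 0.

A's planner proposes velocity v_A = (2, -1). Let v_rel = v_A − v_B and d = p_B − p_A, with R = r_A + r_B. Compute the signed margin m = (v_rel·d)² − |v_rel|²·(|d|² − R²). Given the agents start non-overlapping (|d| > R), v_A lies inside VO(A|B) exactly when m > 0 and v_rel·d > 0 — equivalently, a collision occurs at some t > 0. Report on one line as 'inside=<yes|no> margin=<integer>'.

d = (13, -23),  |d|² = 698;  R = 1+8 = 9,  c = 698−9² = 617
v_rel = (4, -7),  |v_rel|² = 65;  v_rel·d = (4)·(13) + (-7)·(-23) = 213
65·t² − 426·t + 617 = 0  ⇒  m = 213² − 65·617 = 5264
m = 5264 > 0,  v_rel·d = 213 > 0  ⇒  inside

inside=yes margin=5264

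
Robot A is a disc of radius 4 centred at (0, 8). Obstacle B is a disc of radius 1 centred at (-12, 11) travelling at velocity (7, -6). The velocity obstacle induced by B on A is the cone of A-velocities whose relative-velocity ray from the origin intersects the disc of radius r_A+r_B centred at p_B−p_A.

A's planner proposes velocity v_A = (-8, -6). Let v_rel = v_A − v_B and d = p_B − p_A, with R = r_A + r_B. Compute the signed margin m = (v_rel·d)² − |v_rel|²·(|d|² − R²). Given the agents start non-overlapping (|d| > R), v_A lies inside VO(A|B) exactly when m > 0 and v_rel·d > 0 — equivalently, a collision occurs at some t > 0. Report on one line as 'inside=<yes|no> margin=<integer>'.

d = (-12, 3),  |d|² = 153;  R = 4+1 = 5,  c = 153−5² = 128
v_rel = (-15, 0),  |v_rel|² = 225;  v_rel·d = (-15)·(-12) + (0)·(3) = 180
225·t² − 360·t + 128 = 0  ⇒  m = 180² − 225·128 = 3600
m = 3600 > 0,  v_rel·d = 180 > 0  ⇒  inside

inside=yes margin=3600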